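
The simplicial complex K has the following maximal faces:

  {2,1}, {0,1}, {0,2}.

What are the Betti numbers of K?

b_0 = 1, b_1 = 1.

Take the total order 0 < 1 < 2 on the vertex set. Then K (dimension 1) consists of the simplices:

  0-simplices (3): [0], [1], [2]
  1-simplices (3): [0,1], [0,2], [1,2]

so the chain groups are C_0 ≅ Z^3, C_1 ≅ Z^3.

The boundary map ∂_1: C_1 → C_0 sends each edge [p,q] (with p < q) to q − p. For instance
  ∂[1,2] = [2] − [1].
The 3×3 boundary matrix has rank 2 and Smith normal form diag(1,1).

From H_k ≅ ker(∂_k) / im(∂_{k+1}) we obtain:

  H_0: rank C_0 − rank ∂_1 = 3 − 2 = 1, and the invariant factors of ∂_1 are all 1, so H_0 = Z.
  H_1: rank ker ∂_1 − rank ∂_2 = (3 − 2) − 0 = 1, and there is no ∂_2, so H_1 = Z.

(K is a triangulation of the circle S^1.)

Hence the Betti numbers are b_0 = 1, b_1 = 1.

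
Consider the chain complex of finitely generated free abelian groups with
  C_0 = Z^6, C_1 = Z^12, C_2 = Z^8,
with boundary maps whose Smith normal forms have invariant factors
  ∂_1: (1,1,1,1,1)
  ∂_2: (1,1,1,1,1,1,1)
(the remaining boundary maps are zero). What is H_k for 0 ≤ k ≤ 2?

H_0 ≅ Z,  H_1 = 0,  H_2 ≅ Z.

H_0: b_0 = 6 − 0 − 5 = 1; torsion from ∂_1 factors > 1: none. So H_0 ≅ Z.
H_1: b_1 = 12 − 5 − 7 = 0; torsion from ∂_2 factors > 1: none. So H_1 ≅ 0.
H_2: b_2 = 8 − 7 − 0 = 1; torsion from ∂_3 factors > 1: none. So H_2 ≅ Z.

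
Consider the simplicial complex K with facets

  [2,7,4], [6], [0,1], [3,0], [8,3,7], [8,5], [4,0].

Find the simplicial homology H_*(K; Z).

H_0 = Z^2,  H_1 = Z,  H_2 = 0.

Take the total order 0 < 1 < 2 < 3 < 4 < 5 < 6 < 7 < 8 on the vertex set. Then K (dimension 2) consists of the simplices:

  0-simplices (9): [0], [1], [2], [3], [4], [5], [6], [7], [8]
  1-simplices (10): [0,1], [0,3], [0,4], [2,4], [2,7], [3,7], [3,8], [4,7], [5,8], [7,8]
  2-simplices (2): [2,4,7], [3,7,8]

giving chain groups C_0 ≅ Z^9, C_1 ≅ Z^10, C_2 ≅ Z^2.

∂_1: C_1 → C_0 maps an edge to its endpoints' difference, ∂[p,q] = q − p. For instance
  ∂[3,8] = [8] − [3].
As a 9×10 matrix over Z this has rank 7, with invariant factors (1,1,1,1,1,1,1).

Boundary ∂_2: C_2 → C_1 acts by ∂[p,q,r] = [q,r] − [p,r] + [p,q]. For instance
  ∂[3,7,8] = [7,8] − [3,8] + [3,7],
  ∂[2,4,7] = [4,7] − [2,7] + [2,4].
The resulting 10×2 matrix has rank 2, and its Smith normal form has invariant factors (1,1).

Reading off H_k = ker ∂_k / im ∂_{k+1}:

  H_0: rank C_0 − rank ∂_1 = 9 − 7 = 2, and the invariant factors of ∂_1 are all 1, so H_0 ≅ Z^2.
  H_1: rank ker ∂_1 − rank ∂_2 = (10 − 7) − 2 = 1, and the invariant factors of ∂_2 are all 1, so H_1 ≅ Z.
  H_2: rank ker ∂_2 − rank ∂_3 = (2 − 2) − 0 = 0, and there is no ∂_3, so H_2 ≅ 0.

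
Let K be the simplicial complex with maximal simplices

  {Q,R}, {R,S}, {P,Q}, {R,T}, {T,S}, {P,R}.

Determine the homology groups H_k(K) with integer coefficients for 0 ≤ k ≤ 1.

H_0 = Z,  H_1 = Z^2.

K has 5 vertices, 6 edges.
rank ∂_0 = 0, rank ∂_1 = 4 ⇒ b_0 = 5 − 0 − 4 = 1; all invariant factors of ∂_1 are 1 so no torsion. So H_0 = Z.
rank ∂_1 = 4, rank ∂_2 = 0 ⇒ b_1 = 6 − 4 − 0 = 2. So H_1 = Z^2.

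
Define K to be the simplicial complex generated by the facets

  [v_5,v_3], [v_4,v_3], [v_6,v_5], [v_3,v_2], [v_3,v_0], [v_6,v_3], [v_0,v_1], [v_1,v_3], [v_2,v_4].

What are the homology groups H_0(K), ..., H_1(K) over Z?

Fix the vertex order v_0 < v_1 < v_2 < v_3 < v_4 < v_5 < v_6 and write every simplex with vertices in increasing order. Then dim K = 1 and the simplices of K are:

  0-simplices (7): [v_0], [v_1], [v_2], [v_3], [v_4], [v_5], [v_6]
  1-simplices (9): [v_0,v_1], [v_0,v_3], [v_1,v_3], [v_2,v_3], [v_2,v_4], [v_3,v_4], [v_3,v_5], [v_3,v_6], [v_5,v_6]

so the chain groups are C_0 ≅ Z^7, C_1 ≅ Z^9.

The boundary map ∂_1: C_1 → C_0 sends each edge [p,q] (with p < q) to q − p. For instance
  ∂[v_0,v_3] = [v_3] − [v_0].
This gives a 7×9 integer matrix of rank 6; reducing to Smith normal form yields diagonal entries (1,1,1,1,1,1).

Computing H_k = (kernel of ∂_k) / (image of ∂_{k+1}):

  H_0: rank C_0 − rank ∂_1 = 7 − 6 = 1, and the invariant factors of ∂_1 are all 1, so H_0 = Z.
  H_1: rank ker ∂_1 − rank ∂_2 = (9 − 6) − 0 = 3, and there is no ∂_2, so H_1 = Z^3.

As a check, the Euler characteristic is 7 − 9 = -2, which agrees with 1 − 3 = -2.

H_0 ≅ Z,  H_1 ≅ Z^3.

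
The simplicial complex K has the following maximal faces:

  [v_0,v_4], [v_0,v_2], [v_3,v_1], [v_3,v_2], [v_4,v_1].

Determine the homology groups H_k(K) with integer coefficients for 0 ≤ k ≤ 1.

H_0 ≅ Z,  H_1 ≅ Z.

Fix the vertex order v_0 < v_1 < v_2 < v_3 < v_4 and write every simplex with vertices in increasing order. Then dim K = 1 and the simplices of K are:

  0-simplices (5): [v_0], [v_1], [v_2], [v_3], [v_4]
  1-simplices (5): [v_0,v_2], [v_0,v_4], [v_1,v_3], [v_1,v_4], [v_2,v_3]

giving chain groups C_0 ≅ Z^5, C_1 ≅ Z^5.

The boundary map ∂_1: C_1 → C_0 is given by ∂[p,q] = [q] − [p].
This gives a 5×5 integer matrix of rank 4; reducing to Smith normal form yields diagonal entries (1,1,1,1).

From H_k ≅ ker(∂_k) / im(∂_{k+1}) we obtain:

  H_0: rank C_0 − rank ∂_1 = 5 − 4 = 1, and the invariant factors of ∂_1 are all 1, so H_0 ≅ Z.
  H_1: rank ker ∂_1 − rank ∂_2 = (5 − 4) − 0 = 1, and there is no ∂_2, so H_1 ≅ Z.

As a check, the Euler characteristic is 5 − 5 = 0, which agrees with 1 − 1 = 0.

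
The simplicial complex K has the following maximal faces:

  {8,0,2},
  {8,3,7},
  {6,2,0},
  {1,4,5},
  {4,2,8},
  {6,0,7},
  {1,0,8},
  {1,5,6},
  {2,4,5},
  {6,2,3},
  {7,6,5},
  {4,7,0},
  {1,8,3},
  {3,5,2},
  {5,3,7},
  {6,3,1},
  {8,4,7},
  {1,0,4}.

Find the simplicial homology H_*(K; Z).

Order the vertices as 0 < 1 < 2 < 3 < 4 < 5 < 6 < 7 < 8. Listing each simplex with vertices in this order, K has dimension 2 with simplices:

  0-simplices (9): [0], [1], [2], [3], [4], [5], [6], [7], [8]
  1-simplices (27): (27 of them)
  2-simplices (18): [0,1,4], [0,1,8], [0,2,6], [0,2,8], [0,4,7], [0,6,7], [1,3,6], [1,3,8], [1,4,5], [1,5,6], [2,3,5], [2,3,6], [2,4,5], [2,4,8], [3,5,7], [3,7,8], [4,7,8], [5,6,7]

giving chain groups C_0 ≅ Z^9, C_1 ≅ Z^27, C_2 ≅ Z^18.

Boundary ∂_1: C_1 → C_0 maps an edge to its endpoints' difference, ∂[p,q] = q − p. For instance
  ∂[7,8] = [8] − [7].
This gives a 9×27 integer matrix of rank 8; reducing to Smith normal form yields diagonal entries (1,1,1,1,1,1,1,1).

Boundary ∂_2: C_2 → C_1 maps a triangle to the signed sum of its edges. For instance
  ∂[0,1,4] = [1,4] − [0,4] + [0,1],
  ∂[1,4,5] = [4,5] − [1,5] + [1,4].
The 27×18 boundary matrix has rank 18 and Smith normal form diag(1,1,1,1,1,1,1,1,1,1,1,1,1,1,1,1,1,2).

Computing H_k = (kernel of ∂_k) / (image of ∂_{k+1}):

  H_0: rank C_0 − rank ∂_1 = 9 − 8 = 1, and the invariant factors of ∂_1 are all 1, so H_0 ≅ Z.
  H_1: rank ker ∂_1 − rank ∂_2 = (27 − 8) − 18 = 1, and ∂_2 has invariant factor 2 > 1, so H_1 ≅ Z ⊕ Z/2Z.
  H_2: rank ker ∂_2 − rank ∂_3 = (18 − 18) − 0 = 0, and there is no ∂_3, so H_2 ≅ 0.

H_0 = Z,  H_1 = Z ⊕ Z/2Z,  H_2 = 0.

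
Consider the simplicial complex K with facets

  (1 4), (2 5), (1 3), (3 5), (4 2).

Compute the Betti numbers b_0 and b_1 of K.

b_0 = 1, b_1 = 1.

We work with the vertex ordering 1 < 2 < 3 < 4 < 5. The simplices of K, each written with vertices in increasing order, are:

  0-simplices (5): [1], [2], [3], [4], [5]
  1-simplices (5): [1,3], [1,4], [2,4], [2,5], [3,5]

Hence C_0 ≅ Z^5, C_1 ≅ Z^5.

Boundary ∂_1: C_1 → C_0 sends each edge [p,q] (with p < q) to q − p. For instance
  ∂[2,4] = [4] − [2].
This gives a 5×5 integer matrix of rank 4; reducing to Smith normal form yields diagonal entries (1,1,1,1).

Reading off H_k = ker ∂_k / im ∂_{k+1}:

  H_0: rank C_0 − rank ∂_1 = 5 − 4 = 1, and the invariant factors of ∂_1 are all 1, so H_0 ≅ Z.
  H_1: rank ker ∂_1 − rank ∂_2 = (5 − 4) − 0 = 1, and there is no ∂_2, so H_1 ≅ Z.

(K is a triangulation of the circle S^1.)

Hence the Betti numbers are b_0 = 1, b_1 = 1.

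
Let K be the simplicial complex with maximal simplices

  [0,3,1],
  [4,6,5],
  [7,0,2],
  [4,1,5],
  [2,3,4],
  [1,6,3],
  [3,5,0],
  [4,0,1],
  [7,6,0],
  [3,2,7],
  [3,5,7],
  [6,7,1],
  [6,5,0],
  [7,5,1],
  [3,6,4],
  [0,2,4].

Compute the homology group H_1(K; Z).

H_1 = Z^2.

We work with the vertex ordering 0 < 1 < 2 < 3 < 4 < 5 < 6 < 7. The simplices of K, each written with vertices in increasing order, are:

  0-simplices (8): [0], [1], [2], [3], [4], [5], [6], [7]
  1-simplices (24): (24 of them)
  2-simplices (16): [0,1,3], [0,1,4], [0,2,4], [0,2,7], [0,3,5], [0,5,6], [0,6,7], [1,3,6], [1,4,5], [1,5,7], [1,6,7], [2,3,4], [2,3,7], [3,4,6], [3,5,7], [4,5,6]

Hence C_0 ≅ Z^8, C_1 ≅ Z^24, C_2 ≅ Z^16.

The boundary map ∂_1: C_1 → C_0 maps an edge to its endpoints' difference, ∂[p,q] = q − p. For instance
  ∂[0,6] = [6] − [0].
As a 8×24 matrix over Z this has rank 7, with invariant factors (1,1,1,1,1,1,1).

∂_2: C_2 → C_1 maps a triangle to the signed sum of its edges. For instance
  ∂[1,5,7] = [5,7] − [1,7] + [1,5],
  ∂[0,1,4] = [1,4] − [0,4] + [0,1].
This gives a 24×16 integer matrix of rank 15; reducing to Smith normal form yields diagonal entries (1,1,1,1,1,1,1,1,1,1,1,1,1,1,1).

Reading off H_k = ker ∂_k / im ∂_{k+1}:

  H_1: rank ker ∂_1 − rank ∂_2 = (24 − 7) − 15 = 2, and the invariant factors of ∂_2 are all 1, so H_1 ≅ Z^2.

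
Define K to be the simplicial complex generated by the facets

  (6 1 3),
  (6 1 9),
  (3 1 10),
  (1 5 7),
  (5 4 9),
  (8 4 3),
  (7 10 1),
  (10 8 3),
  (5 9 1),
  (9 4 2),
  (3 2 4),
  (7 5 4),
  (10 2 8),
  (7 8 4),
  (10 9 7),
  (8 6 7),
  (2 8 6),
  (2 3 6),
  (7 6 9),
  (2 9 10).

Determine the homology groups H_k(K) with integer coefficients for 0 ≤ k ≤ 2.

H_0 = Z,  H_1 = Z ⊕ Z/2,  H_2 = 0.

Order the vertices as 1 < 2 < 3 < 4 < 5 < 6 < 7 < 8 < 9 < 10. Listing each simplex with vertices in this order, K has dimension 2 with simplices:

  0-simplices (10): [1], [2], [3], [4], [5], [6], [7], [8], [9], [10]
  1-simplices (30): (30 of them)
  2-simplices (20): (20 of them)

giving chain groups C_0 ≅ Z^10, C_1 ≅ Z^30, C_2 ≅ Z^20.

Boundary ∂_1: C_1 → C_0 is given by ∂[p,q] = [q] − [p]. For instance
  ∂[1,10] = [10] − [1].
The 10×30 boundary matrix has rank 9 and Smith normal form diag(1,1,1,1,1,1,1,1,1).

Boundary ∂_2: C_2 → C_1 sends each 2-simplex [p,q,r] to [q,r] − [p,r] + [p,q]. For instance
  ∂[6,7,9] = [7,9] − [6,9] + [6,7],
  ∂[1,3,10] = [3,10] − [1,10] + [1,3].
As a 30×20 matrix over Z this has rank 20, with invariant factors (1,1,1,1,1,1,1,1,1,1,1,1,1,1,1,1,1,1,1,2).

From H_k ≅ ker(∂_k) / im(∂_{k+1}) we obtain:

  H_0: rank C_0 − rank ∂_1 = 10 − 9 = 1, and the invariant factors of ∂_1 are all 1, so H_0 ≅ Z.
  H_1: rank ker ∂_1 − rank ∂_2 = (30 − 9) − 20 = 1, and ∂_2 has invariant factor 2 > 1, so H_1 ≅ Z ⊕ Z/2.
  H_2: rank ker ∂_2 − rank ∂_3 = (20 − 20) − 0 = 0, and there is no ∂_3, so H_2 ≅ 0.

As a check, the Euler characteristic is 10 − 30 + 20 = 0, which agrees with 1 − 1 + 0 = 0.
(K is a triangulation of the Klein bottle.)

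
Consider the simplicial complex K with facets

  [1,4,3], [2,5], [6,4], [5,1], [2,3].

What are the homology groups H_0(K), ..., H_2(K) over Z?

H_0 = Z,  H_1 = Z,  H_2 = 0.

Take the total order 1 < 2 < 3 < 4 < 5 < 6 on the vertex set. Then K (dimension 2) consists of the simplices:

  0-simplices (6): [1], [2], [3], [4], [5], [6]
  1-simplices (7): [1,3], [1,4], [1,5], [2,3], [2,5], [3,4], [4,6]
  2-simplices (1): [1,3,4]

giving chain groups C_0 ≅ Z^6, C_1 ≅ Z^7, C_2 ≅ Z^1.

Boundary ∂_1: C_1 → C_0 maps an edge to its endpoints' difference, ∂[p,q] = q − p.
As a 6×7 matrix over Z this has rank 5, with invariant factors (1,1,1,1,1).

∂_2: C_2 → C_1 maps a triangle to the signed sum of its edges. For instance
  ∂[1,3,4] = [3,4] − [1,4] + [1,3].
This gives a 7×1 integer matrix of rank 1; reducing to Smith normal form yields diagonal entries (1).

From H_k ≅ ker(∂_k) / im(∂_{k+1}) we obtain:

  H_0: rank C_0 − rank ∂_1 = 6 − 5 = 1, and the invariant factors of ∂_1 are all 1, so H_0 = Z.
  H_1: rank ker ∂_1 − rank ∂_2 = (7 − 5) − 1 = 1, and the invariant factors of ∂_2 are all 1, so H_1 = Z.
  H_2: rank ker ∂_2 − rank ∂_3 = (1 − 1) − 0 = 0, and there is no ∂_3, so H_2 = 0.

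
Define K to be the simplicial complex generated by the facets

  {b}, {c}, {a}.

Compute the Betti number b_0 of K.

b_0 = 3.

We work with the vertex ordering a < b < c. The simplices of K, each written with vertices in increasing order, are:

  0-simplices (3): a, b, c

so the chain groups are C_0 ≅ Z^3.

From H_k ≅ ker(∂_k) / im(∂_{k+1}) we obtain:

  H_0: rank C_0 − rank ∂_1 = 3 − 0 = 3, and there is no ∂_1, so H_0 = Z^3.

Hence the Betti numbers are b_0 = 3.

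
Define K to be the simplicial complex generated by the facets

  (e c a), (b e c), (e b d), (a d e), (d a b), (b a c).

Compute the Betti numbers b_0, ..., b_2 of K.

K has 5 vertices, 9 edges, 6 triangles.
rank ∂_0 = 0, rank ∂_1 = 4 ⇒ b_0 = 5 − 0 − 4 = 1; all invariant factors of ∂_1 are 1 so no torsion. So H_0 = Z.
rank ∂_1 = 4, rank ∂_2 = 5 ⇒ b_1 = 9 − 4 − 5 = 0; all invariant factors of ∂_2 are 1 so no torsion. So H_1 = 0.
rank ∂_2 = 5, rank ∂_3 = 0 ⇒ b_2 = 6 − 5 − 0 = 1. So H_2 = Z.

b_0 = 1, b_1 = 0, b_2 = 1.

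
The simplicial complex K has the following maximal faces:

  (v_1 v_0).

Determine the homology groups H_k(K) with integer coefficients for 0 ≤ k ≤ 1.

H_0 ≅ Z,  H_1 = 0.

Fix the vertex order v_0 < v_1 and write every simplex with vertices in increasing order. Then dim K = 1 and the simplices of K are:

  0-simplices (2): [v_0], [v_1]
  1-simplices (1): [v_0,v_1]

Hence C_0 ≅ Z^2, C_1 ≅ Z^1.

∂_1: C_1 → C_0 maps an edge to its endpoints' difference, ∂[p,q] = q − p. For instance
  ∂[v_0,v_1] = [v_1] − [v_0].
This gives a 2×1 integer matrix of rank 1; reducing to Smith normal form yields diagonal entries (1).

Now H_k = ker ∂_k / im ∂_{k+1}, so:

  H_0: rank C_0 − rank ∂_1 = 2 − 1 = 1, and the invariant factors of ∂_1 are all 1, so H_0 ≅ Z.
  H_1: rank ker ∂_1 − rank ∂_2 = (1 − 1) − 0 = 0, and there is no ∂_2, so H_1 ≅ 0.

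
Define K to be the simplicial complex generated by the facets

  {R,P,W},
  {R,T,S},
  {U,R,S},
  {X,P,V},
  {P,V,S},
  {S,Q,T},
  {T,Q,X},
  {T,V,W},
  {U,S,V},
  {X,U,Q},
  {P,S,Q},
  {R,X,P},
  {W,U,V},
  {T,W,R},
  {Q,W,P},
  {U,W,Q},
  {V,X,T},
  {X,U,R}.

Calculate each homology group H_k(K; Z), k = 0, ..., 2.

H_0 ≅ Z,  H_1 ≅ Z^2,  H_2 ≅ Z.

Take the total order P < Q < R < S < T < U < V < W < X on the vertex set. Then K (dimension 2) consists of the simplices:

  0-simplices (9): P, Q, R, S, T, U, V, W, X
  1-simplices (27): PQ, PR, PS, PV, PW, PX, QS, QT, QU, QW, QX, RS, RT, RU, RW, RX, ST, SU, SV, TV, TW, TX, UV, UW, UX, VW, VX
  2-simplices (18): PQS, PQW, PRW, PRX, PSV, PVX, QST, QTX, QUW, QUX, RST, RSU, RTW, RUX, SUV, TVW, TVX, UVW

giving chain groups C_0 ≅ Z^9, C_1 ≅ Z^27, C_2 ≅ Z^18.

The boundary map ∂_1: C_1 → C_0 maps an edge to its endpoints' difference, ∂[p,q] = q − p.
The resulting 9×27 matrix has rank 8, and its Smith normal form has invariant factors (1,1,1,1,1,1,1,1).

Boundary ∂_2: C_2 → C_1 maps a triangle to the signed sum of its edges. For instance
  ∂PQS = QS − PS + PQ,
  ∂PSV = SV − PV + PS.
This gives a 27×18 integer matrix of rank 17; reducing to Smith normal form yields diagonal entries (1,1,1,1,1,1,1,1,1,1,1,1,1,1,1,1,1).

Now H_k = ker ∂_k / im ∂_{k+1}, so:

  H_0: rank C_0 − rank ∂_1 = 9 − 8 = 1, and the invariant factors of ∂_1 are all 1, so H_0 = Z.
  H_1: rank ker ∂_1 − rank ∂_2 = (27 − 8) − 17 = 2, and the invariant factors of ∂_2 are all 1, so H_1 = Z^2.
  H_2: rank ker ∂_2 − rank ∂_3 = (18 − 17) − 0 = 1, and there is no ∂_3, so H_2 = Z.

As a check, the Euler characteristic is 9 − 27 + 18 = 0, which agrees with 1 − 2 + 1 = 0.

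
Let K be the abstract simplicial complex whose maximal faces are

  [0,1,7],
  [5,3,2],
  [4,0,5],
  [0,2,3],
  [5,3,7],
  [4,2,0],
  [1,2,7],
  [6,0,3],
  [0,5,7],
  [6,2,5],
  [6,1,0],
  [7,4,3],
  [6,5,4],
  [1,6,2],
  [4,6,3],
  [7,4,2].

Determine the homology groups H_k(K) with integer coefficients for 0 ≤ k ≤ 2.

H_0 = Z,  H_1 = Z^2,  H_2 = Z.

We work with the vertex ordering 0 < 1 < 2 < 3 < 4 < 5 < 6 < 7. The simplices of K, each written with vertices in increasing order, are:

  0-simplices (8): [0], [1], [2], [3], [4], [5], [6], [7]
  1-simplices (24): (24 of them)
  2-simplices (16): [0,1,6], [0,1,7], [0,2,3], [0,2,4], [0,3,6], [0,4,5], [0,5,7], [1,2,6], [1,2,7], [2,3,5], [2,4,7], [2,5,6], [3,4,6], [3,4,7], [3,5,7], [4,5,6]

Hence C_0 ≅ Z^8, C_1 ≅ Z^24, C_2 ≅ Z^16.

∂_1: C_1 → C_0 maps an edge to its endpoints' difference, ∂[p,q] = q − p.
As a 8×24 matrix over Z this has rank 7, with invariant factors (1,1,1,1,1,1,1).

∂_2: C_2 → C_1 acts by ∂[p,q,r] = [q,r] − [p,r] + [p,q]. For instance
  ∂[2,3,5] = [3,5] − [2,5] + [2,3],
  ∂[3,4,7] = [4,7] − [3,7] + [3,4].
As a 24×16 matrix over Z this has rank 15, with invariant factors (1,1,1,1,1,1,1,1,1,1,1,1,1,1,1).

Reading off H_k = ker ∂_k / im ∂_{k+1}:

  H_0: rank C_0 − rank ∂_1 = 8 − 7 = 1, and the invariant factors of ∂_1 are all 1, so H_0 ≅ Z.
  H_1: rank ker ∂_1 − rank ∂_2 = (24 − 7) − 15 = 2, and the invariant factors of ∂_2 are all 1, so H_1 ≅ Z^2.
  H_2: rank ker ∂_2 − rank ∂_3 = (16 − 15) − 0 = 1, and there is no ∂_3, so H_2 ≅ Z.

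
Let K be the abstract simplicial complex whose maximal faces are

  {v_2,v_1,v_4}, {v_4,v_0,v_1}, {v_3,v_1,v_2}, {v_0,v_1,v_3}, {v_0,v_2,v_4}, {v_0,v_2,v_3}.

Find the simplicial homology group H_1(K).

H_1 = 0.

We work with the vertex ordering v_0 < v_1 < v_2 < v_3 < v_4. The simplices of K, each written with vertices in increasing order, are:

  0-simplices (5): [v_0], [v_1], [v_2], [v_3], [v_4]
  1-simplices (9): [v_0,v_1], [v_0,v_2], [v_0,v_3], [v_0,v_4], [v_1,v_2], [v_1,v_3], [v_1,v_4], [v_2,v_3], [v_2,v_4]
  2-simplices (6): [v_0,v_1,v_3], [v_0,v_1,v_4], [v_0,v_2,v_3], [v_0,v_2,v_4], [v_1,v_2,v_3], [v_1,v_2,v_4]

giving chain groups C_0 ≅ Z^5, C_1 ≅ Z^9, C_2 ≅ Z^6.

The boundary map ∂_1: C_1 → C_0 sends each edge [p,q] (with p < q) to q − p. For instance
  ∂[v_1,v_3] = [v_3] − [v_1].
This gives a 5×9 integer matrix of rank 4; reducing to Smith normal form yields diagonal entries (1,1,1,1).

∂_2: C_2 → C_1 sends each 2-simplex [p,q,r] to [q,r] − [p,r] + [p,q]. For instance
  ∂[v_0,v_2,v_4] = [v_2,v_4] − [v_0,v_4] + [v_0,v_2],
  ∂[v_0,v_1,v_4] = [v_1,v_4] − [v_0,v_4] + [v_0,v_1].
This gives a 9×6 integer matrix of rank 5; reducing to Smith normal form yields diagonal entries (1,1,1,1,1).

Now H_k = ker ∂_k / im ∂_{k+1}, so:

  H_1: rank ker ∂_1 − rank ∂_2 = (9 − 4) − 5 = 0, and the invariant factors of ∂_2 are all 1, so H_1 = 0.

(K is a triangulation of the 2-sphere S^2.)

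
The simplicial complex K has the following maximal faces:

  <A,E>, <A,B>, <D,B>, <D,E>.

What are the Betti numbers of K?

We work with the vertex ordering A < B < D < E. The simplices of K, each written with vertices in increasing order, are:

  0-simplices (4): A, B, D, E
  1-simplices (4): AB, AE, BD, DE

so the chain groups are C_0 ≅ Z^4, C_1 ≅ Z^4.

∂_1: C_1 → C_0 maps an edge to its endpoints' difference, ∂[p,q] = q − p. For instance
  ∂BD = D − B.
As a 4×4 matrix over Z this has rank 3, with invariant factors (1,1,1).

Computing H_k = (kernel of ∂_k) / (image of ∂_{k+1}):

  H_0: rank C_0 − rank ∂_1 = 4 − 3 = 1, and the invariant factors of ∂_1 are all 1, so H_0 = Z.
  H_1: rank ker ∂_1 − rank ∂_2 = (4 − 3) − 0 = 1, and there is no ∂_2, so H_1 = Z.

As a check, the Euler characteristic is 4 − 4 = 0, which agrees with 1 − 1 = 0.

Hence the Betti numbers are b_0 = 1, b_1 = 1.

b_0 = 1, b_1 = 1.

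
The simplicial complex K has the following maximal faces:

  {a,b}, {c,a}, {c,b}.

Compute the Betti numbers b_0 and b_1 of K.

b_0 = 1, b_1 = 1.

Order the vertices as a < b < c. Listing each simplex with vertices in this order, K has dimension 1 with simplices:

  0-simplices (3): a, b, c
  1-simplices (3): ab, ac, bc

so the chain groups are C_0 ≅ Z^3, C_1 ≅ Z^3.

The boundary map ∂_1: C_1 → C_0 is given by ∂[p,q] = [q] − [p].
The resulting 3×3 matrix has rank 2, and its Smith normal form has invariant factors (1,1).

From H_k ≅ ker(∂_k) / im(∂_{k+1}) we obtain:

  H_0: rank C_0 − rank ∂_1 = 3 − 2 = 1, and the invariant factors of ∂_1 are all 1, so H_0 = Z.
  H_1: rank ker ∂_1 − rank ∂_2 = (3 − 2) − 0 = 1, and there is no ∂_2, so H_1 = Z.

As a check, the Euler characteristic is 3 − 3 = 0, which agrees with 1 − 1 = 0.

Hence the Betti numbers are b_0 = 1, b_1 = 1.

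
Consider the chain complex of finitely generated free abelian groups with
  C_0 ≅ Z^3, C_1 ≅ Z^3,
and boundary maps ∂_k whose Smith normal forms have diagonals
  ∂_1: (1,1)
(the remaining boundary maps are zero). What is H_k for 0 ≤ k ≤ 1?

H_0: b_0 = 3 − 0 − 2 = 1; torsion from ∂_1 factors > 1: none. So H_0 ≅ Z.
H_1: b_1 = 3 − 2 − 0 = 1; torsion from ∂_2 factors > 1: none. So H_1 ≅ Z.

H_0 ≅ Z,  H_1 ≅ Z.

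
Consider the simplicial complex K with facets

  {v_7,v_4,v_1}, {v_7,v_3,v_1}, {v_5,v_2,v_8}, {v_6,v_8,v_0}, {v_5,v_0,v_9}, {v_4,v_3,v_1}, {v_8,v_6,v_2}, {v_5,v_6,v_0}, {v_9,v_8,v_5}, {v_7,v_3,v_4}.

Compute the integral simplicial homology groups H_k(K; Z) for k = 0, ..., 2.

Order the vertices as v_0 < v_1 < v_2 < v_3 < v_4 < v_5 < v_6 < v_7 < v_8 < v_9. Listing each simplex with vertices in this order, K has dimension 2 with simplices:

  0-simplices (10): [v_0], [v_1], [v_2], [v_3], [v_4], [v_5], [v_6], [v_7], [v_8], [v_9]
  1-simplices (18): (18 of them)
  2-simplices (10): [v_0,v_5,v_6], [v_0,v_5,v_9], [v_0,v_6,v_8], [v_1,v_3,v_4], [v_1,v_3,v_7], [v_1,v_4,v_7], [v_2,v_5,v_8], [v_2,v_6,v_8], [v_3,v_4,v_7], [v_5,v_8,v_9]

giving chain groups C_0 ≅ Z^10, C_1 ≅ Z^18, C_2 ≅ Z^10.

The boundary map ∂_1: C_1 → C_0 maps an edge to its endpoints' difference, ∂[p,q] = q − p. For instance
  ∂[v_4,v_7] = [v_7] − [v_4].
This gives a 10×18 integer matrix of rank 8; reducing to Smith normal form yields diagonal entries (1,1,1,1,1,1,1,1).

∂_2: C_2 → C_1 maps a triangle to the signed sum of its edges. For instance
  ∂[v_0,v_6,v_8] = [v_6,v_8] − [v_0,v_8] + [v_0,v_6],
  ∂[v_1,v_3,v_4] = [v_3,v_4] − [v_1,v_4] + [v_1,v_3].
This gives a 18×10 integer matrix of rank 9; reducing to Smith normal form yields diagonal entries (1,1,1,1,1,1,1,1,1).

Now H_k = ker ∂_k / im ∂_{k+1}, so:

  H_0: rank C_0 − rank ∂_1 = 10 − 8 = 2, and the invariant factors of ∂_1 are all 1, so H_0 = Z^2.
  H_1: rank ker ∂_1 − rank ∂_2 = (18 − 8) − 9 = 1, and the invariant factors of ∂_2 are all 1, so H_1 = Z.
  H_2: rank ker ∂_2 − rank ∂_3 = (10 − 9) − 0 = 1, and there is no ∂_3, so H_2 = Z.

H_0 = Z^2,  H_1 = Z,  H_2 = Z.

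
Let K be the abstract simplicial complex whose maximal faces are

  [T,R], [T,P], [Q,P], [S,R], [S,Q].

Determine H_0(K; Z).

Take the total order P < Q < R < S < T on the vertex set. Then K (dimension 1) consists of the simplices:

  0-simplices (5): P, Q, R, S, T
  1-simplices (5): PQ, PT, QS, RS, RT

so the chain groups are C_0 ≅ Z^5, C_1 ≅ Z^5.

The boundary map ∂_1: C_1 → C_0 is given by ∂[p,q] = [q] − [p]. For instance
  ∂PT = T − P.
As a 5×5 matrix over Z this has rank 4, with invariant factors (1,1,1,1).

Now H_k = ker ∂_k / im ∂_{k+1}, so:

  H_0: rank C_0 − rank ∂_1 = 5 − 4 = 1, and the invariant factors of ∂_1 are all 1, so H_0 ≅ Z.

H_0 ≅ Z.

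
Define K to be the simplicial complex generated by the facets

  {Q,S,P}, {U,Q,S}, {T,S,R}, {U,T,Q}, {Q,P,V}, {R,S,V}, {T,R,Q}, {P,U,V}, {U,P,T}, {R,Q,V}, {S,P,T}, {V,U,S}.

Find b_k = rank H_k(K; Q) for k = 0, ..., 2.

We work with the vertex ordering P < Q < R < S < T < U < V. The simplices of K, each written with vertices in increasing order, are:

  0-simplices (7): P, Q, R, S, T, U, V
  1-simplices (18): PQ, PS, PT, PU, PV, QR, QS, QT, QU, QV, RS, RT, RV, ST, SU, SV, TU, UV
  2-simplices (12): PQS, PQV, PST, PTU, PUV, QRT, QRV, QSU, QTU, RST, RSV, SUV

giving chain groups C_0 ≅ Z^7, C_1 ≅ Z^18, C_2 ≅ Z^12.

Boundary ∂_1: C_1 → C_0 maps an edge to its endpoints' difference, ∂[p,q] = q − p. For instance
  ∂SV = V − S.
As a 7×18 matrix over Z this has rank 6, with invariant factors (1,1,1,1,1,1).

Boundary ∂_2: C_2 → C_1 acts by ∂[p,q,r] = [q,r] − [p,r] + [p,q]. For instance
  ∂PTU = TU − PU + PT,
  ∂PUV = UV − PV + PU.
This gives a 18×12 integer matrix of rank 12; reducing to Smith normal form yields diagonal entries (1,1,1,1,1,1,1,1,1,1,1,2).

From H_k ≅ ker(∂_k) / im(∂_{k+1}) we obtain:

  H_0: rank C_0 − rank ∂_1 = 7 − 6 = 1, and the invariant factors of ∂_1 are all 1, so H_0 ≅ Z.
  H_1: rank ker ∂_1 − rank ∂_2 = (18 − 6) − 12 = 0, and ∂_2 has invariant factor 2 > 1, so H_1 ≅ Z/2Z.
  H_2: rank ker ∂_2 − rank ∂_3 = (12 − 12) − 0 = 0, and there is no ∂_3, so H_2 ≅ 0.

As a check, the Euler characteristic is 7 − 18 + 12 = 1, which agrees with 1 − 0 + 0 = 1.

Hence the Betti numbers are b_0 = 1, b_1 = 0, b_2 = 0.

b_0 = 1, b_1 = 0, b_2 = 0.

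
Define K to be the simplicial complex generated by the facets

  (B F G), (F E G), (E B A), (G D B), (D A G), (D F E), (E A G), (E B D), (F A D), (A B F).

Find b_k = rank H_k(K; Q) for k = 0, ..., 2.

Fix the vertex order A < B < D < E < F < G and write every simplex with vertices in increasing order. Then dim K = 2 and the simplices of K are:

  0-simplices (6): A, B, D, E, F, G
  1-simplices (15): AB, AD, AE, AF, AG, BD, BE, BF, BG, DE, DF, DG, EF, EG, FG
  2-simplices (10): ABE, ABF, ADF, ADG, AEG, BDE, BDG, BFG, DEF, EFG

so the chain groups are C_0 ≅ Z^6, C_1 ≅ Z^15, C_2 ≅ Z^10.

∂_1: C_1 → C_0 sends each edge [p,q] (with p < q) to q − p.
The resulting 6×15 matrix has rank 5, and its Smith normal form has invariant factors (1,1,1,1,1).

∂_2: C_2 → C_1 maps a triangle to the signed sum of its edges. For instance
  ∂BDG = DG − BG + BD,
  ∂ADF = DF − AF + AD.
As a 15×10 matrix over Z this has rank 10, with invariant factors (1,1,1,1,1,1,1,1,1,2).

Reading off H_k = ker ∂_k / im ∂_{k+1}:

  H_0: rank C_0 − rank ∂_1 = 6 − 5 = 1, and the invariant factors of ∂_1 are all 1, so H_0 = Z.
  H_1: rank ker ∂_1 − rank ∂_2 = (15 − 5) − 10 = 0, and ∂_2 has invariant factor 2 > 1, so H_1 = Z/2Z.
  H_2: rank ker ∂_2 − rank ∂_3 = (10 − 10) − 0 = 0, and there is no ∂_3, so H_2 = 0.

As a check, the Euler characteristic is 6 − 15 + 10 = 1, which agrees with 1 − 0 + 0 = 1.

Hence the Betti numbers are b_0 = 1, b_1 = 0, b_2 = 0.

b_0 = 1, b_1 = 0, b_2 = 0.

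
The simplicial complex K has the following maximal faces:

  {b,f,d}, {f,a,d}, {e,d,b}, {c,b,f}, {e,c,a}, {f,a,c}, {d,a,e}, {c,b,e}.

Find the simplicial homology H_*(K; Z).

H_0 ≅ Z,  H_1 = 0,  H_2 ≅ Z.

Fix the vertex order a < b < c < d < e < f and write every simplex with vertices in increasing order. Then dim K = 2 and the simplices of K are:

  0-simplices (6): a, b, c, d, e, f
  1-simplices (12): ac, ad, ae, af, bc, bd, be, bf, ce, cf, de, df
  2-simplices (8): ace, acf, ade, adf, bce, bcf, bde, bdf

giving chain groups C_0 ≅ Z^6, C_1 ≅ Z^12, C_2 ≅ Z^8.

∂_1: C_1 → C_0 maps an edge to its endpoints' difference, ∂[p,q] = q − p. For instance
  ∂ac = c − a.
As a 6×12 matrix over Z this has rank 5, with invariant factors (1,1,1,1,1).

The boundary map ∂_2: C_2 → C_1 acts by ∂[p,q,r] = [q,r] − [p,r] + [p,q]. For instance
  ∂bde = de − be + bd,
  ∂bcf = cf − bf + bc.
This gives a 12×8 integer matrix of rank 7; reducing to Smith normal form yields diagonal entries (1,1,1,1,1,1,1).

Now H_k = ker ∂_k / im ∂_{k+1}, so:

  H_0: rank C_0 − rank ∂_1 = 6 − 5 = 1, and the invariant factors of ∂_1 are all 1, so H_0 ≅ Z.
  H_1: rank ker ∂_1 − rank ∂_2 = (12 − 5) − 7 = 0, and the invariant factors of ∂_2 are all 1, so H_1 ≅ 0.
  H_2: rank ker ∂_2 − rank ∂_3 = (8 − 7) − 0 = 1, and there is no ∂_3, so H_2 ≅ Z.

As a check, the Euler characteristic is 6 − 12 + 8 = 2, which agrees with 1 − 0 + 1 = 2.
(K is a triangulation of the 2-sphere S^2.)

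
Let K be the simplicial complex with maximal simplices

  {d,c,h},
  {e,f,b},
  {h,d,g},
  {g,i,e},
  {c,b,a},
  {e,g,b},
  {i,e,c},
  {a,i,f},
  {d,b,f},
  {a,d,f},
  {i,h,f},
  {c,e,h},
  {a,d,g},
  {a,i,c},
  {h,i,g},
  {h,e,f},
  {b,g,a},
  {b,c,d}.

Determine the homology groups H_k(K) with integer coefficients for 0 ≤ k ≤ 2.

K has 9 vertices, 27 edges, 18 triangles.
rank ∂_0 = 0, rank ∂_1 = 8 ⇒ b_0 = 9 − 0 − 8 = 1; all invariant factors of ∂_1 are 1 so no torsion. So H_0 ≅ Z.
rank ∂_1 = 8, rank ∂_2 = 18 ⇒ b_1 = 27 − 8 − 18 = 1; ∂_2 has invariant factor(s) [2] giving torsion. So H_1 ≅ Z × Z/2.
rank ∂_2 = 18, rank ∂_3 = 0 ⇒ b_2 = 18 − 18 − 0 = 0. So H_2 ≅ 0.

H_0 = Z,  H_1 = Z × Z/2,  H_2 = 0.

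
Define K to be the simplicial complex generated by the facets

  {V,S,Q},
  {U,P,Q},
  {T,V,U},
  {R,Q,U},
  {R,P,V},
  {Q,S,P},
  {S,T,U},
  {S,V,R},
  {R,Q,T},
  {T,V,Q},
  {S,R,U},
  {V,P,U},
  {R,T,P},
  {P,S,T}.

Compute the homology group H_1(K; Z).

H_1 ≅ Z^2.

Order the vertices as P < Q < R < S < T < U < V. Listing each simplex with vertices in this order, K has dimension 2 with simplices:

  0-simplices (7): P, Q, R, S, T, U, V
  1-simplices (21): PQ, PR, PS, PT, PU, PV, QR, QS, QT, QU, QV, RS, RT, RU, RV, ST, SU, SV, TU, TV, UV
  2-simplices (14): PQS, PQU, PRT, PRV, PST, PUV, QRT, QRU, QSV, QTV, RSU, RSV, STU, TUV

so the chain groups are C_0 ≅ Z^7, C_1 ≅ Z^21, C_2 ≅ Z^14.

∂_1: C_1 → C_0 is given by ∂[p,q] = [q] − [p]. For instance
  ∂QU = U − Q.
As a 7×21 matrix over Z this has rank 6, with invariant factors (1,1,1,1,1,1).

Boundary ∂_2: C_2 → C_1 maps a triangle to the signed sum of its edges. For instance
  ∂PRT = RT − PT + PR,
  ∂RSV = SV − RV + RS.
This gives a 21×14 integer matrix of rank 13; reducing to Smith normal form yields diagonal entries (1,1,1,1,1,1,1,1,1,1,1,1,1).

Now H_k = ker ∂_k / im ∂_{k+1}, so:

  H_1: rank ker ∂_1 − rank ∂_2 = (21 − 6) − 13 = 2, and the invariant factors of ∂_2 are all 1, so H_1 = Z^2.

(K is a triangulation of the torus T^2.)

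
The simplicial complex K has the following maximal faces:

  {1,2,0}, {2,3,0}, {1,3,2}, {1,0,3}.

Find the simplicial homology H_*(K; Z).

H_0 ≅ Z,  H_1 = 0,  H_2 ≅ Z.

K has 4 vertices, 6 edges, 4 triangles.
rank ∂_0 = 0, rank ∂_1 = 3 ⇒ b_0 = 4 − 0 − 3 = 1; all invariant factors of ∂_1 are 1 so no torsion. So H_0 ≅ Z.
rank ∂_1 = 3, rank ∂_2 = 3 ⇒ b_1 = 6 − 3 − 3 = 0; all invariant factors of ∂_2 are 1 so no torsion. So H_1 ≅ 0.
rank ∂_2 = 3, rank ∂_3 = 0 ⇒ b_2 = 4 − 3 − 0 = 1. So H_2 ≅ Z.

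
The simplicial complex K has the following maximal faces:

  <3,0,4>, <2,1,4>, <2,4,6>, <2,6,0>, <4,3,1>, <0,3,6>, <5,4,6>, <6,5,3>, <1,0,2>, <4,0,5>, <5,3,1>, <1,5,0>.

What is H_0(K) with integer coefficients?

H_0 ≅ Z.

We work with the vertex ordering 0 < 1 < 2 < 3 < 4 < 5 < 6. The simplices of K, each written with vertices in increasing order, are:

  0-simplices (7): [0], [1], [2], [3], [4], [5], [6]
  1-simplices (18): [0,1], [0,2], [0,3], [0,4], [0,5], [0,6], [1,2], [1,3], [1,4], [1,5], [2,4], [2,6], [3,4], [3,5], [3,6], [4,5], [4,6], [5,6]
  2-simplices (12): [0,1,2], [0,1,5], [0,2,6], [0,3,4], [0,3,6], [0,4,5], [1,2,4], [1,3,4], [1,3,5], [2,4,6], [3,5,6], [4,5,6]

Hence C_0 ≅ Z^7, C_1 ≅ Z^18, C_2 ≅ Z^12.

∂_1: C_1 → C_0 sends each edge [p,q] (with p < q) to q − p. For instance
  ∂[2,6] = [6] − [2].
The resulting 7×18 matrix has rank 6, and its Smith normal form has invariant factors (1,1,1,1,1,1).

Boundary ∂_2: C_2 → C_1 maps a triangle to the signed sum of its edges. For instance
  ∂[0,1,2] = [1,2] − [0,2] + [0,1],
  ∂[4,5,6] = [5,6] − [4,6] + [4,5].
This gives a 18×12 integer matrix of rank 12; reducing to Smith normal form yields diagonal entries (1,1,1,1,1,1,1,1,1,1,1,2).

Now H_k = ker ∂_k / im ∂_{k+1}, so:

  H_0: rank C_0 − rank ∂_1 = 7 − 6 = 1, and the invariant factors of ∂_1 are all 1, so H_0 = Z.

(K is a triangulation of the real projective plane RP^2.)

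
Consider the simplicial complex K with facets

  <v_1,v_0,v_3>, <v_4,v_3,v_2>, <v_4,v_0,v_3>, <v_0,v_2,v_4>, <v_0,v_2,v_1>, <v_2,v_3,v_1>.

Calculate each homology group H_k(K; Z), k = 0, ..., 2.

H_0 = Z,  H_1 = 0,  H_2 = Z.

K has 5 vertices, 9 edges, 6 triangles.
rank ∂_0 = 0, rank ∂_1 = 4 ⇒ b_0 = 5 − 0 − 4 = 1; all invariant factors of ∂_1 are 1 so no torsion. So H_0 = Z.
rank ∂_1 = 4, rank ∂_2 = 5 ⇒ b_1 = 9 − 4 − 5 = 0; all invariant factors of ∂_2 are 1 so no torsion. So H_1 = 0.
rank ∂_2 = 5, rank ∂_3 = 0 ⇒ b_2 = 6 − 5 − 0 = 1. So H_2 = Z.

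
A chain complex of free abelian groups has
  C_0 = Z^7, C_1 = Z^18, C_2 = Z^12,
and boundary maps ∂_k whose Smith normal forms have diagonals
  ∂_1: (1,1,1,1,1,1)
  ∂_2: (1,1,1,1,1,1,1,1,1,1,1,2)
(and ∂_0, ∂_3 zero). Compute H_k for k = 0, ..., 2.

H_0 = Z,  H_1 = Z/2,  H_2 = 0.

H_0: b_0 = 7 − 0 − 6 = 1; torsion from ∂_1 factors > 1: none. So H_0 = Z.
H_1: b_1 = 18 − 6 − 12 = 0; torsion from ∂_2 factors > 1: [2]. So H_1 = Z/2.
H_2: b_2 = 12 − 12 − 0 = 0; torsion from ∂_3 factors > 1: none. So H_2 = 0.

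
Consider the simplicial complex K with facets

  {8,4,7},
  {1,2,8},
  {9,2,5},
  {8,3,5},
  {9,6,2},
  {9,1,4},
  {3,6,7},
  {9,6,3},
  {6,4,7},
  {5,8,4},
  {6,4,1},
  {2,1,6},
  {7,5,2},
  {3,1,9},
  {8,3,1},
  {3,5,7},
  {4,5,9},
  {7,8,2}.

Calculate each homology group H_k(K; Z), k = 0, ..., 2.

H_0 = Z,  H_1 = Z ⊕ Z/2,  H_2 = 0.

Fix the vertex order 1 < 2 < 3 < 4 < 5 < 6 < 7 < 8 < 9 and write every simplex with vertices in increasing order. Then dim K = 2 and the simplices of K are:

  0-simplices (9): [1], [2], [3], [4], [5], [6], [7], [8], [9]
  1-simplices (27): (27 of them)
  2-simplices (18): [1,2,6], [1,2,8], [1,3,8], [1,3,9], [1,4,6], [1,4,9], [2,5,7], [2,5,9], [2,6,9], [2,7,8], [3,5,7], [3,5,8], [3,6,7], [3,6,9], [4,5,8], [4,5,9], [4,6,7], [4,7,8]

so the chain groups are C_0 ≅ Z^9, C_1 ≅ Z^27, C_2 ≅ Z^18.

∂_1: C_1 → C_0 maps an edge to its endpoints' difference, ∂[p,q] = q − p. For instance
  ∂[4,8] = [8] − [4].
The resulting 9×27 matrix has rank 8, and its Smith normal form has invariant factors (1,1,1,1,1,1,1,1).

∂_2: C_2 → C_1 acts by ∂[p,q,r] = [q,r] − [p,r] + [p,q]. For instance
  ∂[2,5,9] = [5,9] − [2,9] + [2,5],
  ∂[2,7,8] = [7,8] − [2,8] + [2,7].
This gives a 27×18 integer matrix of rank 18; reducing to Smith normal form yields diagonal entries (1,1,1,1,1,1,1,1,1,1,1,1,1,1,1,1,1,2).

From H_k ≅ ker(∂_k) / im(∂_{k+1}) we obtain:

  H_0: rank C_0 − rank ∂_1 = 9 − 8 = 1, and the invariant factors of ∂_1 are all 1, so H_0 = Z.
  H_1: rank ker ∂_1 − rank ∂_2 = (27 − 8) − 18 = 1, and ∂_2 has invariant factor 2 > 1, so H_1 = Z ⊕ Z/2.
  H_2: rank ker ∂_2 − rank ∂_3 = (18 − 18) − 0 = 0, and there is no ∂_3, so H_2 = 0.

(K is a triangulation of the Klein bottle.)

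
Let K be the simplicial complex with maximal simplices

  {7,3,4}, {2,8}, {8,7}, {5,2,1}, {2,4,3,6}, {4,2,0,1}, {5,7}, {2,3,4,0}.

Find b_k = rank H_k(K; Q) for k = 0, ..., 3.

b_0 = 1, b_1 = 2, b_2 = 0, b_3 = 0.

Order the vertices as 0 < 1 < 2 < 3 < 4 < 5 < 6 < 7 < 8. Listing each simplex with vertices in this order, K has dimension 3 with simplices:

  0-simplices (9): [0], [1], [2], [3], [4], [5], [6], [7], [8]
  1-simplices (19): [0,1], [0,2], [0,3], [0,4], [1,2], [1,4], [1,5], [2,3], [2,4], [2,5], [2,6], [2,8], [3,4], [3,6], [3,7], [4,6], [4,7], [5,7], [7,8]
  2-simplices (12): [0,1,2], [0,1,4], [0,2,3], [0,2,4], [0,3,4], [1,2,4], [1,2,5], [2,3,4], [2,3,6], [2,4,6], [3,4,6], [3,4,7]
  3-simplices (3): [0,1,2,4], [0,2,3,4], [2,3,4,6]

giving chain groups C_0 ≅ Z^9, C_1 ≅ Z^19, C_2 ≅ Z^12, C_3 ≅ Z^3.

Boundary ∂_1: C_1 → C_0 maps an edge to its endpoints' difference, ∂[p,q] = q − p. For instance
  ∂[5,7] = [7] − [5].
As a 9×19 matrix over Z this has rank 8, with invariant factors (1,1,1,1,1,1,1,1).

∂_2: C_2 → C_1 acts by ∂[p,q,r] = [q,r] − [p,r] + [p,q]. For instance
  ∂[2,4,6] = [4,6] − [2,6] + [2,4],
  ∂[0,2,4] = [2,4] − [0,4] + [0,2].
As a 19×12 matrix over Z this has rank 9, with invariant factors (1,1,1,1,1,1,1,1,1).

The boundary map ∂_3: C_3 → C_2 sends each 3-simplex σ to the alternating sum Σ_i (−1)^i (σ with its i-th vertex removed). For instance
  ∂[0,1,2,4] = [1,2,4] − [0,2,4] + [0,1,4] − [0,1,2],
  ∂[0,2,3,4] = [2,3,4] − [0,3,4] + [0,2,4] − [0,2,3].
As a 12×3 matrix over Z this has rank 3, with invariant factors (1,1,1).

Computing H_k = (kernel of ∂_k) / (image of ∂_{k+1}):

  H_0: rank C_0 − rank ∂_1 = 9 − 8 = 1, and the invariant factors of ∂_1 are all 1, so H_0 ≅ Z.
  H_1: rank ker ∂_1 − rank ∂_2 = (19 − 8) − 9 = 2, and the invariant factors of ∂_2 are all 1, so H_1 ≅ Z^2.
  H_2: rank ker ∂_2 − rank ∂_3 = (12 − 9) − 3 = 0, and the invariant factors of ∂_3 are all 1, so H_2 ≅ 0.
  H_3: rank ker ∂_3 − rank ∂_4 = (3 − 3) − 0 = 0, and there is no ∂_4, so H_3 ≅ 0.

Hence the Betti numbers are b_0 = 1, b_1 = 2, b_2 = 0, b_3 = 0.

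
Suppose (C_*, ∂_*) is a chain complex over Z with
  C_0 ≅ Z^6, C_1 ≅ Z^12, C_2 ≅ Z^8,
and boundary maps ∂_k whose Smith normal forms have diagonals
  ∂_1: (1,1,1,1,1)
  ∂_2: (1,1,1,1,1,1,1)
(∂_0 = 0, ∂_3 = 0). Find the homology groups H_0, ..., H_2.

H_0: b_0 = 6 − 0 − 5 = 1; torsion from ∂_1 factors > 1: none. So H_0 ≅ Z.
H_1: b_1 = 12 − 5 − 7 = 0; torsion from ∂_2 factors > 1: none. So H_1 ≅ 0.
H_2: b_2 = 8 − 7 − 0 = 1; torsion from ∂_3 factors > 1: none. So H_2 ≅ Z.

H_0 ≅ Z,  H_1 = 0,  H_2 ≅ Z.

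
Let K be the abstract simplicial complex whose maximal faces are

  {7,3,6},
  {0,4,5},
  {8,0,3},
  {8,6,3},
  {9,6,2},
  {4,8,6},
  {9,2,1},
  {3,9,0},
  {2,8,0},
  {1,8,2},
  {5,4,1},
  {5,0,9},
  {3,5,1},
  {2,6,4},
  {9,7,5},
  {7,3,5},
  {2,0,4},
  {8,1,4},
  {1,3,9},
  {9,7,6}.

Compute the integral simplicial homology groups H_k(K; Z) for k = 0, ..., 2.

K has 10 vertices, 30 edges, 20 triangles.
rank ∂_0 = 0, rank ∂_1 = 9 ⇒ b_0 = 10 − 0 − 9 = 1; all invariant factors of ∂_1 are 1 so no torsion. So H_0 ≅ Z.
rank ∂_1 = 9, rank ∂_2 = 20 ⇒ b_1 = 30 − 9 − 20 = 1; ∂_2 has invariant factor(s) [2] giving torsion. So H_1 ≅ Z ⊕ Z/2Z.
rank ∂_2 = 20, rank ∂_3 = 0 ⇒ b_2 = 20 − 20 − 0 = 0. So H_2 ≅ 0.

H_0 = Z,  H_1 = Z ⊕ Z/2Z,  H_2 = 0.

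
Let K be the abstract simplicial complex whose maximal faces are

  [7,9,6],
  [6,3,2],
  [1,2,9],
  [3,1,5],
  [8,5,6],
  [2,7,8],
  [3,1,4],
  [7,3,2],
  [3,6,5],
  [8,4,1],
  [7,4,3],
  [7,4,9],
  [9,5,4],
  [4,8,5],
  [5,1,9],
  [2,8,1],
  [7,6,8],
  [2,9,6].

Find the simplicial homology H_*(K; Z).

Take the total order 1 < 2 < 3 < 4 < 5 < 6 < 7 < 8 < 9 on the vertex set. Then K (dimension 2) consists of the simplices:

  0-simplices (9): [1], [2], [3], [4], [5], [6], [7], [8], [9]
  1-simplices (27): (27 of them)
  2-simplices (18): [1,2,8], [1,2,9], [1,3,4], [1,3,5], [1,4,8], [1,5,9], [2,3,6], [2,3,7], [2,6,9], [2,7,8], [3,4,7], [3,5,6], [4,5,8], [4,5,9], [4,7,9], [5,6,8], [6,7,8], [6,7,9]

Hence C_0 ≅ Z^9, C_1 ≅ Z^27, C_2 ≅ Z^18.

Boundary ∂_1: C_1 → C_0 is given by ∂[p,q] = [q] − [p].
This gives a 9×27 integer matrix of rank 8; reducing to Smith normal form yields diagonal entries (1,1,1,1,1,1,1,1).

The boundary map ∂_2: C_2 → C_1 acts by ∂[p,q,r] = [q,r] − [p,r] + [p,q]. For instance
  ∂[4,7,9] = [7,9] − [4,9] + [4,7],
  ∂[2,3,7] = [3,7] − [2,7] + [2,3].
The resulting 27×18 matrix has rank 18, and its Smith normal form has invariant factors (1,1,1,1,1,1,1,1,1,1,1,1,1,1,1,1,1,2).

Now H_k = ker ∂_k / im ∂_{k+1}, so:

  H_0: rank C_0 − rank ∂_1 = 9 − 8 = 1, and the invariant factors of ∂_1 are all 1, so H_0 ≅ Z.
  H_1: rank ker ∂_1 − rank ∂_2 = (27 − 8) − 18 = 1, and ∂_2 has invariant factor 2 > 1, so H_1 ≅ Z ⊕ Z/2.
  H_2: rank ker ∂_2 − rank ∂_3 = (18 − 18) − 0 = 0, and there is no ∂_3, so H_2 ≅ 0.

As a check, the Euler characteristic is 9 − 27 + 18 = 0, which agrees with 1 − 1 + 0 = 0.

H_0 = Z,  H_1 = Z ⊕ Z/2,  H_2 = 0.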